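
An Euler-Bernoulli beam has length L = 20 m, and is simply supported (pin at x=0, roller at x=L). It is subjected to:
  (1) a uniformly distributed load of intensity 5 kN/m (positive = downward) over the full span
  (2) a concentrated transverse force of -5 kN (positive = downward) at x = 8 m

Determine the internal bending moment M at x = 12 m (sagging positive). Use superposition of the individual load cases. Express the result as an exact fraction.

Load 1 — uniform load w=5 kN/m over full span:
  M_1 = wx(L-x)/2 = 5·12·(20-12)/2 = 240 kN·m
Load 2 — point force P=-5 kN at a=8 m (b=L-a=12):
  M_2 = Pa(L-x)/L  [x>a] = (-5)·8·(20-12)/20 = -16 kN·m
Superposition: M = Σ M_i = 224 kN·m ≈ 224.000000 kN·m

M(12) = 224 kN·m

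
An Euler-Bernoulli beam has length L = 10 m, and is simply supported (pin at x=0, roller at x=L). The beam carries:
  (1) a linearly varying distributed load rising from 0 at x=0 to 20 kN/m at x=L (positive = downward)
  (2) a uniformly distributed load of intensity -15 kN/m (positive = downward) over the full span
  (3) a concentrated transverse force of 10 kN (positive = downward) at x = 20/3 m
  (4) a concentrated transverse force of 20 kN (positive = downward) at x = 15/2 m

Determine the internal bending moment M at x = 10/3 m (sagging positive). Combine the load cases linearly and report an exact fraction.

Load 1 — triangular load w₀=20 kN/m (0→w₀ over full span):
  M_1 = w₀Lx/6 - w₀x³/(6L) = 20·10·(10/3)/6 - 20·(10/3)³/(6·10) = 8000/81 kN·m
Load 2 — uniform load w=-15 kN/m over full span:
  M_2 = wx(L-x)/2 = (-15)·(10/3)·(10-(10/3))/2 = -500/3 kN·m
Load 3 — point force P=10 kN at a=20/3 m (b=L-a=10/3):
  M_3 = Pbx/L  [x≤a] = 10·(10/3)·(10/3)/10 = 100/9 kN·m
Load 4 — point force P=20 kN at a=15/2 m (b=L-a=5/2):
  M_4 = Pbx/L  [x≤a] = 20·(5/2)·(10/3)/10 = 50/3 kN·m
Superposition: M = Σ M_i = -3250/81 kN·m ≈ -40.123457 kN·m

M(10/3) = -3250/81 kN·m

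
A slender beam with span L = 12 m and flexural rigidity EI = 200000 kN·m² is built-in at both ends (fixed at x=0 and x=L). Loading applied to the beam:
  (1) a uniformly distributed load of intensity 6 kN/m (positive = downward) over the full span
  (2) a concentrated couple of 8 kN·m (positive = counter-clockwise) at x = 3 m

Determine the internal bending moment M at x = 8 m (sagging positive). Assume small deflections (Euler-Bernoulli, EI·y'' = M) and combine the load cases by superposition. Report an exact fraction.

M(8) = 47/2 kN·m

Load 1 — uniform load w=6 kN/m over full span:
  M_1 = wLx/2 - wL²/12 - wx²/2 = 6·12·8/2 - 6·12²/12 - 6·8²/2 = 24 kN·m
Load 2 — applied couple M₀=8 kN·m at a=3 m (b=L-a=9):
  M_2 = R_Ax - M_A - M₀  [x>a] with R_A=3/4, M_A=-3/2 = (3/4)·8 - (-3/2) - 8 = -1/2 kN·m
Superposition: M = Σ M_i = 47/2 kN·m ≈ 23.500000 kN·m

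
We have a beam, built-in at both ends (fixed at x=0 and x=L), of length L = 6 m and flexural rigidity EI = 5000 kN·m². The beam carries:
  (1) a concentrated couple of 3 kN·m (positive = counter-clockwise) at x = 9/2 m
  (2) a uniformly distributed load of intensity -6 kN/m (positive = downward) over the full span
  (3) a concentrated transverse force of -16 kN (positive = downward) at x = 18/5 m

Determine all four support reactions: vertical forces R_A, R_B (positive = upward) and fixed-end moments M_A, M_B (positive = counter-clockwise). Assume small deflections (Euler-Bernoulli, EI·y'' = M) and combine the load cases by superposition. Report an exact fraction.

Load 1 — applied couple M₀=3 kN·m at a=9/2 m (b=L-a=3/2):
  R_A = 6M₀ab/L³ = 6·3·(9/2)·(3/2)/6³ = 9/16 kN
  M_A = M₀b(2a-b)/L² = 3·(3/2)·(2·(9/2)-(3/2))/6² = 15/16 kN·m
  R_B = -6M₀ab/L³ = -6·3·(9/2)·(3/2)/6³ = -9/16 kN
  M_B = M₀a(2b-a)/L² = 3·(9/2)·(2·(3/2)-(9/2))/6² = -9/16 kN·m
Load 2 — uniform load w=-6 kN/m over full span:
  R_A = wL/2 = (-6)·6/2 = -18 kN
  M_A = wL²/12 = (-6)·6²/12 = -18 kN·m
  R_B = wL/2 = (-6)·6/2 = -18 kN
  M_B = -wL²/12 = -(-6)·6²/12 = 18 kN·m
Load 3 — point force P=-16 kN at a=18/5 m (b=L-a=12/5):
  R_A = Pb²(3a+b)/L³ = (-16)·(12/5)²·(3·(18/5)+(12/5))/6³ = -704/125 kN
  M_A = Pab²/L² = (-16)·(18/5)·(12/5)²/6² = -1152/125 kN·m
  R_B = Pa²(a+3b)/L³ = (-16)·(18/5)²·((18/5)+3·(12/5))/6³ = -1296/125 kN
  M_B = -Pa²b/L² = -(-16)·(18/5)²·(12/5)/6² = 1728/125 kN·m
Superposition: R_A = -46139/2000 kN, M_A = -52557/2000 kN·m, R_B = -57861/2000 kN, M_B = 62523/2000 kN·m

R_A = -46139/2000 kN, M_A = -52557/2000 kN·m, R_B = -57861/2000 kN, M_B = 62523/2000 kN·m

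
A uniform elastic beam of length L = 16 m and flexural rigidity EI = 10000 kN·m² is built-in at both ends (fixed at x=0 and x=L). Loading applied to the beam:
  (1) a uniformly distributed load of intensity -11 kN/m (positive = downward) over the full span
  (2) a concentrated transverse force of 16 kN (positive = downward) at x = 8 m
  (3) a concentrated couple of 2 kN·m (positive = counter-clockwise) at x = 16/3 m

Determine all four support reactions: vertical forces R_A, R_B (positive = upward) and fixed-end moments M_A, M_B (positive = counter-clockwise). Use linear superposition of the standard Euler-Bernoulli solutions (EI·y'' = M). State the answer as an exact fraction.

R_A = -479/6 kN, M_A = -608/3 kN·m, R_B = -481/6 kN, M_B = 610/3 kN·m

Load 1 — uniform load w=-11 kN/m over full span:
  R_A = wL/2 = (-11)·16/2 = -88 kN
  M_A = wL²/12 = (-11)·16²/12 = -704/3 kN·m
  R_B = wL/2 = (-11)·16/2 = -88 kN
  M_B = -wL²/12 = -(-11)·16²/12 = 704/3 kN·m
Load 2 — point force P=16 kN at a=8 m (b=L-a=8):
  R_A = Pb²(3a+b)/L³ = 16·8²·(3·8+8)/16³ = 8 kN
  M_A = Pab²/L² = 16·8·8²/16² = 32 kN·m
  R_B = Pa²(a+3b)/L³ = 16·8²·(8+3·8)/16³ = 8 kN
  M_B = -Pa²b/L² = -16·8²·8/16² = -32 kN·m
Load 3 — applied couple M₀=2 kN·m at a=16/3 m (b=L-a=32/3):
  R_A = 6M₀ab/L³ = 6·2·(16/3)·(32/3)/16³ = 1/6 kN
  M_A = M₀b(2a-b)/L² = 2·(32/3)·(2·(16/3)-(32/3))/16² = 0 kN·m
  R_B = -6M₀ab/L³ = -6·2·(16/3)·(32/3)/16³ = -1/6 kN
  M_B = M₀a(2b-a)/L² = 2·(16/3)·(2·(32/3)-(16/3))/16² = 2/3 kN·m
Superposition: R_A = -479/6 kN, M_A = -608/3 kN·m, R_B = -481/6 kN, M_B = 610/3 kN·m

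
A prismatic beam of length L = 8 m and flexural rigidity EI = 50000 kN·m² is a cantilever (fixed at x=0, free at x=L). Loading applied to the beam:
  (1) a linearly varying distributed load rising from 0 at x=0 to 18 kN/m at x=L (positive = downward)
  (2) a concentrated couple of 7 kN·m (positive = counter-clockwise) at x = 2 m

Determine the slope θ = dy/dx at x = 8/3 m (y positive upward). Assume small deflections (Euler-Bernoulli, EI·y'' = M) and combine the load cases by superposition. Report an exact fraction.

Load 1 — triangular load w₀=18 kN/m (0→w₀ over full span):
  θ_1 = (w₀Lx²/4-w₀L²x/3-w₀x⁴/(24L))/EI = (18·8·(8/3)²/4-18·8²·(8/3)/3-18·(8/3)⁴/(24·8))/50000 = -1304/84375 rad
Load 2 — applied couple M₀=7 kN·m at a=2 m (b=L-a=6):
  θ_2 = M₀a/EI  [x>a] = 7·2/50000 = 7/25000 rad
Superposition: θ = Σ θ_i = -10243/675000 rad ≈ -0.015175 rad

θ(8/3) = -10243/675000 rad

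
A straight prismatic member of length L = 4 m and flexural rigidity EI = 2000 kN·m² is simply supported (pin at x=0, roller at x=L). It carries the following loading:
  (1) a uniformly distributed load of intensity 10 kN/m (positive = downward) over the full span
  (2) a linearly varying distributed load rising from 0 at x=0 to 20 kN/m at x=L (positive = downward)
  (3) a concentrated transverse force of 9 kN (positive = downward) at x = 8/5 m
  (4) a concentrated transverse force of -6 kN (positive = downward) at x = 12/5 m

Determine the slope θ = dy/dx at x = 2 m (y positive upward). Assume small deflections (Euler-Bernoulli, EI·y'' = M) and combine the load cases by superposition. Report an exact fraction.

Load 1 — uniform load w=10 kN/m over full span:
  θ_1 = -w(L³-6Lx²+4x³)/(24EI) = -10·(4³-6·4·2²+4·2³)/(24·2000) = 0 rad
Load 2 — triangular load w₀=20 kN/m (0→w₀ over full span):
  θ_2 = -w₀(7L⁴-30L²x²+15x⁴)/(360LEI) = -20·(7·4⁴-30·4²·2²+15·2⁴)/(360·4·2000) = -7/9000 rad
Load 3 — point force P=9 kN at a=8/5 m (b=L-a=12/5):
  θ_3 = -Pa(2L²-6Lx+3x²+a²)/(6LEI)  [x>a] = -9·(8/5)·(2·4²-6·4·2+3·2²+(8/5)²)/(6·4·2000) = 27/62500 rad
Load 4 — point force P=-6 kN at a=12/5 m (b=L-a=8/5):
  θ_4 = -Pb(L²-b²-3x²)/(6LEI)  [x≤a] = -(-6)·(8/5)·(4²-(8/5)²-3·2²)/(6·4·2000) = 9/31250 rad
Superposition: θ = Σ θ_i = -13/225000 rad ≈ -0.000058 rad

θ(2) = -13/225000 rad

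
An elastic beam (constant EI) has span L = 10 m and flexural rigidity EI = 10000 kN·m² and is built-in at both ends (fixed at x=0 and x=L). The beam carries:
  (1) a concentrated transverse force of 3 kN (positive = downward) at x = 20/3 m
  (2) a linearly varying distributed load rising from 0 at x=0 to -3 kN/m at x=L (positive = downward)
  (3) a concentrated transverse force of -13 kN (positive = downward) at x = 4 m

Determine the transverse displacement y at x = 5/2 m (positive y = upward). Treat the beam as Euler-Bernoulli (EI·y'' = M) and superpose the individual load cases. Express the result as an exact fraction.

Load 1 — point force P=3 kN at a=20/3 m (b=L-a=10/3):
  y_1 = -Pb²x²(3aL-(3a+b)x)/(6L³EI)  [x≤a] = -3·(10/3)²·(5/2)²·(3·(20/3)·10-(3·(20/3)+(10/3))·(5/2))/(6·10³·10000) = -17/34560 m
Load 2 — triangular load w₀=-3 kN/m (0→w₀ over full span):
  y_2 = -w₀x²(L-x)²(x+2L)/(120LEI) = -(-3)·(5/2)²·(10-(5/2))²·((5/2)+2·10)/(120·10·10000) = 81/40960 m
Load 3 — point force P=-13 kN at a=4 m (b=L-a=6):
  y_3 = -Pb²x²(3aL-(3a+b)x)/(6L³EI)  [x≤a] = -(-13)·6²·(5/2)²·(3·4·10-(3·4+6)·(5/2))/(6·10³·10000) = 117/32000 m
Superposition: y = Σ y_i = 142163/27648000 m ≈ 0.005142 m

y(5/2) = 142163/27648000 m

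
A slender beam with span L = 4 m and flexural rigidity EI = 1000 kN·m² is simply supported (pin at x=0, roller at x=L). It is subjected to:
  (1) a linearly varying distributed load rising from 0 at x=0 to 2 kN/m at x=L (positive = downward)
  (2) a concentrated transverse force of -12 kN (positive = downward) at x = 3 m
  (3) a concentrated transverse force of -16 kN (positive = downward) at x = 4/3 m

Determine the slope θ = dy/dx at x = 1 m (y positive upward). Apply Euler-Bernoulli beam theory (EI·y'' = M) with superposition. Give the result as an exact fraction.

Load 1 — triangular load w₀=2 kN/m (0→w₀ over full span):
  θ_1 = -w₀(7L⁴-30L²x²+15x⁴)/(360LEI) = -2·(7·4⁴-30·4²·1²+15·1⁴)/(360·4·1000) = -1327/720000 rad
Load 2 — point force P=-12 kN at a=3 m (b=L-a=1):
  θ_2 = -Pb(L²-b²-3x²)/(6LEI)  [x≤a] = -(-12)·1·(4²-1²-3·1²)/(6·4·1000) = 3/500 rad
Load 3 — point force P=-16 kN at a=4/3 m (b=L-a=8/3):
  θ_3 = -Pb(L²-b²-3x²)/(6LEI)  [x≤a] = -(-16)·(8/3)·(4²-(8/3)²-3·1²)/(6·4·1000) = 106/10125 rad
Superposition: θ = Σ θ_i = 94777/6480000 rad ≈ 0.014626 rad

θ(1) = 94777/6480000 rad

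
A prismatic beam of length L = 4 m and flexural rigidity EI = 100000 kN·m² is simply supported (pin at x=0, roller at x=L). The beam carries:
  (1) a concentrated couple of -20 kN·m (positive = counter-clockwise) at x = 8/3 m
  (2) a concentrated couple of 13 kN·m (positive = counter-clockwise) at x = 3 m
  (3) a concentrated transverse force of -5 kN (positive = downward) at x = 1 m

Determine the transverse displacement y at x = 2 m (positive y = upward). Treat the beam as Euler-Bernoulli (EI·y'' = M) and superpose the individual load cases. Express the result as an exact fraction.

y(2) = 107/1800000 m

Load 1 — applied couple M₀=-20 kN·m at a=8/3 m (b=L-a=4/3):
  y_1 = (M₀x³/(6L)+C₁x)/EI  [x≤a] with C₁=M₀(3b²-L²)/(6L)=80/9 = ((-20)·2³/(6·4)+(80/9)·2)/100000 = 1/9000 m
Load 2 — applied couple M₀=13 kN·m at a=3 m (b=L-a=1):
  y_2 = (M₀x³/(6L)+C₁x)/EI  [x≤a] with C₁=M₀(3b²-L²)/(6L)=-169/24 = (13·2³/(6·4)+(-169/24)·2)/100000 = -39/400000 m
Load 3 — point force P=-5 kN at a=1 m (b=L-a=3):
  y_3 = -Pa(L-x)(2Lx-a²-x²)/(6LEI)  [x>a] = -(-5)·1·(4-2)·(2·4·2-1²-2²)/(6·4·100000) = 11/240000 m
Superposition: y = Σ y_i = 107/1800000 m ≈ 0.000059 m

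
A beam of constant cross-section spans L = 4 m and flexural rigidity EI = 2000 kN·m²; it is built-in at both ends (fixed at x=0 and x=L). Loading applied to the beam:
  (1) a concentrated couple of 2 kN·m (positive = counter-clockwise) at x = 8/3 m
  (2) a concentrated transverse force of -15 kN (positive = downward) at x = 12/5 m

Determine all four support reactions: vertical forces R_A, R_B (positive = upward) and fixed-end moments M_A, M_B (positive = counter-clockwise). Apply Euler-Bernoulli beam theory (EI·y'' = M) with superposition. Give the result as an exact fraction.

R_A = -346/75 kN, M_A = -382/75 kN·m, R_B = -779/75 kN, M_B = 216/25 kN·m

Load 1 — applied couple M₀=2 kN·m at a=8/3 m (b=L-a=4/3):
  R_A = 6M₀ab/L³ = 6·2·(8/3)·(4/3)/4³ = 2/3 kN
  M_A = M₀b(2a-b)/L² = 2·(4/3)·(2·(8/3)-(4/3))/4² = 2/3 kN·m
  R_B = -6M₀ab/L³ = -6·2·(8/3)·(4/3)/4³ = -2/3 kN
  M_B = M₀a(2b-a)/L² = 2·(8/3)·(2·(4/3)-(8/3))/4² = 0 kN·m
Load 2 — point force P=-15 kN at a=12/5 m (b=L-a=8/5):
  R_A = Pb²(3a+b)/L³ = (-15)·(8/5)²·(3·(12/5)+(8/5))/4³ = -132/25 kN
  M_A = Pab²/L² = (-15)·(12/5)·(8/5)²/4² = -144/25 kN·m
  R_B = Pa²(a+3b)/L³ = (-15)·(12/5)²·((12/5)+3·(8/5))/4³ = -243/25 kN
  M_B = -Pa²b/L² = -(-15)·(12/5)²·(8/5)/4² = 216/25 kN·m
Superposition: R_A = -346/75 kN, M_A = -382/75 kN·m, R_B = -779/75 kN, M_B = 216/25 kN·m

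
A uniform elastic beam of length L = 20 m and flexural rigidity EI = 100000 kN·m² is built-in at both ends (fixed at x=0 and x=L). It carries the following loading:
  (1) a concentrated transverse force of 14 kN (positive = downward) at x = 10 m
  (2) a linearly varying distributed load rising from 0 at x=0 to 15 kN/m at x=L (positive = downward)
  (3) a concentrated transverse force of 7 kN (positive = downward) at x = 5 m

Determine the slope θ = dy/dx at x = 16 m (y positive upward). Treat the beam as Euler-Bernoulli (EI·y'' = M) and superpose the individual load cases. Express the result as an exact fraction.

θ(16) = 1227/200000 rad

Load 1 — point force P=14 kN at a=10 m (b=L-a=10):
  θ_1 = Pa²(L-x)(2bL-(3b+a)(L-x))/(2L³EI)  [x>a] = 14·10²·(20-16)·(2·10·20-(3·10+10)·(20-16))/(2·20³·100000) = 21/25000 rad
Load 2 — triangular load w₀=15 kN/m (0→w₀ over full span):
  θ_2 = -w₀(2x(L-x)(L-2x)(x+2L)+x²(L-x)²)/(120LEI) = -15·(2·16·(20-16)·(20-2·16)·(16+2·20)+16²·(20-16)²)/(120·20·100000) = 16/3125 rad
Load 3 — point force P=7 kN at a=5 m (b=L-a=15):
  θ_3 = Pa²(L-x)(2bL-(3b+a)(L-x))/(2L³EI)  [x>a] = 7·5²·(20-16)·(2·15·20-(3·15+5)·(20-16))/(2·20³·100000) = 7/40000 rad
Superposition: θ = Σ θ_i = 1227/200000 rad ≈ 0.006135 rad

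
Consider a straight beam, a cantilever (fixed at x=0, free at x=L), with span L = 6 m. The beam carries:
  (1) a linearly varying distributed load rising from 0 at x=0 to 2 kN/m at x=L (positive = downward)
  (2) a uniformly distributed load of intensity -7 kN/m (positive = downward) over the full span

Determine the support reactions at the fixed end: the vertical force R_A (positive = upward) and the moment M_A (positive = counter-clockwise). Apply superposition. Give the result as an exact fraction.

Load 1 — triangular load w₀=2 kN/m (0→w₀ over full span):
  R_A = w₀L/2 = 2·6/2 = 6 kN
  M_A = w₀L²/3 = 2·6²/3 = 24 kN·m
Load 2 — uniform load w=-7 kN/m over full span:
  R_A = wL = (-7)·6 = -42 kN
  M_A = wL²/2 = (-7)·6²/2 = -126 kN·m
Superposition: R_A = -36 kN, M_A = -102 kN·m

R_A = -36 kN, M_A = -102 kN·m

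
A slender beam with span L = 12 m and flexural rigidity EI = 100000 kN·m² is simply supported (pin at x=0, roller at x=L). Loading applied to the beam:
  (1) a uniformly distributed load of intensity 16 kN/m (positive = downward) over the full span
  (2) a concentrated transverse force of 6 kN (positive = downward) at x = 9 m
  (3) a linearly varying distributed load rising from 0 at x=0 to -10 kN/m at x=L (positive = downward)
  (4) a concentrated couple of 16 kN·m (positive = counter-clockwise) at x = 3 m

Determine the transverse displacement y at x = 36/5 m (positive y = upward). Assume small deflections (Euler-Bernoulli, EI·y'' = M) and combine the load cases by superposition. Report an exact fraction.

y(36/5) = -8918991/312500000 m

Load 1 — uniform load w=16 kN/m over full span:
  y_1 = -wx(L³-2Lx²+x³)/(24EI) = -16·(36/5)·(12³-2·12·(36/5)²+(36/5)³)/(24·100000) = -80352/1953125 m
Load 2 — point force P=6 kN at a=9 m (b=L-a=3):
  y_2 = -Pbx(L²-b²-x²)/(6LEI)  [x≤a] = -6·3·(36/5)·(12²-3²-(36/5)²)/(6·12·100000) = -18711/12500000 m
Load 3 — triangular load w₀=-10 kN/m (0→w₀ over full span):
  y_3 = -w₀x(7L⁴-10L²x²+3x⁴)/(360LEI) = -(-10)·(36/5)·(7·12⁴-10·12²·(36/5)²+3·(36/5)⁴)/(360·12·100000) = 127872/9765625 m
Load 4 — applied couple M₀=16 kN·m at a=3 m (b=L-a=9):
  y_4 = (M₀x³/(6L)-M₀(x-a)²/2+C₁x)/EI  [x>a] with C₁=M₀(3b²-L²)/(6L)=22 = (16·(36/5)³/(6·12)-16·((36/5)-3)²/2+22·(36/5))/100000 = 783/781250 m
Superposition: y = Σ y_i = -8918991/312500000 m ≈ -0.028541 m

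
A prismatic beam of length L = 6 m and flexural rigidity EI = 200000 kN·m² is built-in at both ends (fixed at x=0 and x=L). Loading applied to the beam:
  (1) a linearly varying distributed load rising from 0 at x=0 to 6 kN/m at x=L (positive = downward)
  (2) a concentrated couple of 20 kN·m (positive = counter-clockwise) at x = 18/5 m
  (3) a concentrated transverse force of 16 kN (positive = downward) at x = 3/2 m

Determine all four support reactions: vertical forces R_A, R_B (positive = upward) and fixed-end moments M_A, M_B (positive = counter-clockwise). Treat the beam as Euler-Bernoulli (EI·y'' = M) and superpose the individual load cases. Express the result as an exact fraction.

Load 1 — triangular load w₀=6 kN/m (0→w₀ over full span):
  R_A = 3w₀L/20 = 3·6·6/20 = 27/5 kN
  M_A = w₀L²/30 = 6·6²/30 = 36/5 kN·m
  R_B = 7w₀L/20 = 7·6·6/20 = 63/5 kN
  M_B = -w₀L²/20 = -6·6²/20 = -54/5 kN·m
Load 2 — applied couple M₀=20 kN·m at a=18/5 m (b=L-a=12/5):
  R_A = 6M₀ab/L³ = 6·20·(18/5)·(12/5)/6³ = 24/5 kN
  M_A = M₀b(2a-b)/L² = 20·(12/5)·(2·(18/5)-(12/5))/6² = 32/5 kN·m
  R_B = -6M₀ab/L³ = -6·20·(18/5)·(12/5)/6³ = -24/5 kN
  M_B = M₀a(2b-a)/L² = 20·(18/5)·(2·(12/5)-(18/5))/6² = 12/5 kN·m
Load 3 — point force P=16 kN at a=3/2 m (b=L-a=9/2):
  R_A = Pb²(3a+b)/L³ = 16·(9/2)²·(3·(3/2)+(9/2))/6³ = 27/2 kN
  M_A = Pab²/L² = 16·(3/2)·(9/2)²/6² = 27/2 kN·m
  R_B = Pa²(a+3b)/L³ = 16·(3/2)²·((3/2)+3·(9/2))/6³ = 5/2 kN
  M_B = -Pa²b/L² = -16·(3/2)²·(9/2)/6² = -9/2 kN·m
Superposition: R_A = 237/10 kN, M_A = 271/10 kN·m, R_B = 103/10 kN, M_B = -129/10 kN·m

R_A = 237/10 kN, M_A = 271/10 kN·m, R_B = 103/10 kN, M_B = -129/10 kN·m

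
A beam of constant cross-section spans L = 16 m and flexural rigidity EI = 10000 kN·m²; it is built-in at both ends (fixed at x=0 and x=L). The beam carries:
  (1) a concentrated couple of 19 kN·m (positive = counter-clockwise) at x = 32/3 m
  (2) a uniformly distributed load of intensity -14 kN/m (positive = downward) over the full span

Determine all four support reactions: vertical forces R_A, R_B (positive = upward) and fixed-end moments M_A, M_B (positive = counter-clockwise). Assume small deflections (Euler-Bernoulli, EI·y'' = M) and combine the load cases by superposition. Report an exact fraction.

R_A = -1325/12 kN, M_A = -877/3 kN·m, R_B = -1363/12 kN, M_B = 896/3 kN·m

Load 1 — applied couple M₀=19 kN·m at a=32/3 m (b=L-a=16/3):
  R_A = 6M₀ab/L³ = 6·19·(32/3)·(16/3)/16³ = 19/12 kN
  M_A = M₀b(2a-b)/L² = 19·(16/3)·(2·(32/3)-(16/3))/16² = 19/3 kN·m
  R_B = -6M₀ab/L³ = -6·19·(32/3)·(16/3)/16³ = -19/12 kN
  M_B = M₀a(2b-a)/L² = 19·(32/3)·(2·(16/3)-(32/3))/16² = 0 kN·m
Load 2 — uniform load w=-14 kN/m over full span:
  R_A = wL/2 = (-14)·16/2 = -112 kN
  M_A = wL²/12 = (-14)·16²/12 = -896/3 kN·m
  R_B = wL/2 = (-14)·16/2 = -112 kN
  M_B = -wL²/12 = -(-14)·16²/12 = 896/3 kN·m
Superposition: R_A = -1325/12 kN, M_A = -877/3 kN·m, R_B = -1363/12 kN, M_B = 896/3 kN·m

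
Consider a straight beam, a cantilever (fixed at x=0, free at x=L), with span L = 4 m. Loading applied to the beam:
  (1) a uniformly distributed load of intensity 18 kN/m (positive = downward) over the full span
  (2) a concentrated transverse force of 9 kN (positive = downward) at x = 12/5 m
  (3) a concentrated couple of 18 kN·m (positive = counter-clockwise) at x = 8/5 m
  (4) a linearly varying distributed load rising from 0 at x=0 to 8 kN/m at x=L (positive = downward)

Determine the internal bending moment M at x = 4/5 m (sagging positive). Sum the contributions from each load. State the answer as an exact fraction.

M(4/5) = -44474/375 kN·m

Load 1 — uniform load w=18 kN/m over full span:
  M_1 = -w(L-x)²/2 = -18·(4-(4/5))²/2 = -2304/25 kN·m
Load 2 — point force P=9 kN at a=12/5 m (b=L-a=8/5):
  M_2 = -P(a-x)  [x≤a] = -9·((12/5)-(4/5)) = -72/5 kN·m
Load 3 — applied couple M₀=18 kN·m at a=8/5 m (b=L-a=12/5):
  M_3 = M₀  [x≤a] = 18 = 18 kN·m
Load 4 — triangular load w₀=8 kN/m (0→w₀ over full span):
  M_4 = w₀Lx/2 - w₀L²/3 - w₀x³/(6L) = 8·4·(4/5)/2 - 8·4²/3 - 8·(4/5)³/(6·4) = -11264/375 kN·m
Superposition: M = Σ M_i = -44474/375 kN·m ≈ -118.597333 kN·m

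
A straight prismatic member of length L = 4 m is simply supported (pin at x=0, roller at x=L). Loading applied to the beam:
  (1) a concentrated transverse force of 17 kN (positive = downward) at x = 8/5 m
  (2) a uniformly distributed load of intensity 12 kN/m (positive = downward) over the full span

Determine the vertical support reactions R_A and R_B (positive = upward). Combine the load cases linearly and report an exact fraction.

Load 1 — point force P=17 kN at a=8/5 m (b=L-a=12/5):
  R_A = Pb/L = 17·(12/5)/4 = 51/5 kN
  R_B = Pa/L = 17·(8/5)/4 = 34/5 kN
Load 2 — uniform load w=12 kN/m over full span:
  R_A = wL/2 = 12·4/2 = 24 kN
  R_B = wL/2 = 12·4/2 = 24 kN
Superposition: R_A = 171/5 kN, R_B = 154/5 kN

R_A = 171/5 kN, R_B = 154/5 kN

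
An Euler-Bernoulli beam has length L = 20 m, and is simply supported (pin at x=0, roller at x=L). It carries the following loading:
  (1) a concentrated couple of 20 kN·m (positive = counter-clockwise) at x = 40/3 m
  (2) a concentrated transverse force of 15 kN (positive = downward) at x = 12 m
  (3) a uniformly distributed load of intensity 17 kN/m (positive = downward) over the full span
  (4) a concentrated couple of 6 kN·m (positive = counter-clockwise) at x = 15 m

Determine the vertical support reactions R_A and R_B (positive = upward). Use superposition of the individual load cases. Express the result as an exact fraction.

R_A = 1773/10 kN, R_B = 1777/10 kN

Load 1 — applied couple M₀=20 kN·m at a=40/3 m (b=L-a=20/3):
  R_A = M₀/L = 20/20 = 1 kN
  R_B = -M₀/L = -20/20 = -1 kN
Load 2 — point force P=15 kN at a=12 m (b=L-a=8):
  R_A = Pb/L = 15·8/20 = 6 kN
  R_B = Pa/L = 15·12/20 = 9 kN
Load 3 — uniform load w=17 kN/m over full span:
  R_A = wL/2 = 17·20/2 = 170 kN
  R_B = wL/2 = 17·20/2 = 170 kN
Load 4 — applied couple M₀=6 kN·m at a=15 m (b=L-a=5):
  R_A = M₀/L = 6/20 = 3/10 kN
  R_B = -M₀/L = -6/20 = -3/10 kN
Superposition: R_A = 1773/10 kN, R_B = 1777/10 kN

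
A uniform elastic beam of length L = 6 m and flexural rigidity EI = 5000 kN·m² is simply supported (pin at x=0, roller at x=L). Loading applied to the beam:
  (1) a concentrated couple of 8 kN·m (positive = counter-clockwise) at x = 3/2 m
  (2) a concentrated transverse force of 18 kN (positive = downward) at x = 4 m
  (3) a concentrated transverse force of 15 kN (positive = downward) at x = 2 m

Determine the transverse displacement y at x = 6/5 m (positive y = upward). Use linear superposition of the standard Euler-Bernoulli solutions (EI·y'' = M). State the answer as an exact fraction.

Load 1 — applied couple M₀=8 kN·m at a=3/2 m (b=L-a=9/2):
  y_1 = (M₀x³/(6L)+C₁x)/EI  [x≤a] with C₁=M₀(3b²-L²)/(6L)=11/2 = (8·(6/5)³/(6·6)+(11/2)·(6/5))/5000 = 873/625000 m
Load 2 — point force P=18 kN at a=4 m (b=L-a=2):
  y_2 = -Pbx(L²-b²-x²)/(6LEI)  [x≤a] = -18·2·(6/5)·(6²-2²-(6/5)²)/(6·6·5000) = -573/78125 m
Load 3 — point force P=15 kN at a=2 m (b=L-a=4):
  y_3 = -Pbx(L²-b²-x²)/(6LEI)  [x≤a] = -15·4·(6/5)·(6²-4²-(6/5)²)/(6·6·5000) = -116/15625 m
Superposition: y = Σ y_i = -8351/625000 m ≈ -0.013362 m

y(6/5) = -8351/625000 m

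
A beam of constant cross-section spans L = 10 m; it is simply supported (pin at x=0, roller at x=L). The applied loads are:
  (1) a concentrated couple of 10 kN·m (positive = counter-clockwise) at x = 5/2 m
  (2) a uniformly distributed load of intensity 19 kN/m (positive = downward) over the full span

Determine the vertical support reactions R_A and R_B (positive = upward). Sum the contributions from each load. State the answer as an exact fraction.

R_A = 96 kN, R_B = 94 kN

Load 1 — applied couple M₀=10 kN·m at a=5/2 m (b=L-a=15/2):
  R_A = M₀/L = 10/10 = 1 kN
  R_B = -M₀/L = -10/10 = -1 kN
Load 2 — uniform load w=19 kN/m over full span:
  R_A = wL/2 = 19·10/2 = 95 kN
  R_B = wL/2 = 19·10/2 = 95 kN
Superposition: R_A = 96 kN, R_B = 94 kN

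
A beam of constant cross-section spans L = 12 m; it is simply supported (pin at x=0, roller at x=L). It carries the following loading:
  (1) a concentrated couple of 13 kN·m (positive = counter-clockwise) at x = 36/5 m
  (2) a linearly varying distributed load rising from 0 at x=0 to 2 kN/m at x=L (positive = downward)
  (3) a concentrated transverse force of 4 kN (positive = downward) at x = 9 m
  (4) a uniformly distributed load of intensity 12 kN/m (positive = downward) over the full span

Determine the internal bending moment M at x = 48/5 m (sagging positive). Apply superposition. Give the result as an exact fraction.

M(48/5) = 19583/125 kN·m

Load 1 — applied couple M₀=13 kN·m at a=36/5 m (b=L-a=24/5):
  M_1 = M₀x/L - M₀  [x>a] = 13·(48/5)/12 - 13 = -13/5 kN·m
Load 2 — triangular load w₀=2 kN/m (0→w₀ over full span):
  M_2 = w₀Lx/6 - w₀x³/(6L) = 2·12·(48/5)/6 - 2·(48/5)³/(6·12) = 1728/125 kN·m
Load 3 — point force P=4 kN at a=9 m (b=L-a=3):
  M_3 = Pa(L-x)/L  [x>a] = 4·9·(12-(48/5))/12 = 36/5 kN·m
Load 4 — uniform load w=12 kN/m over full span:
  M_4 = wx(L-x)/2 = 12·(48/5)·(12-(48/5))/2 = 3456/25 kN·m
Superposition: M = Σ M_i = 19583/125 kN·m ≈ 156.664000 kN·m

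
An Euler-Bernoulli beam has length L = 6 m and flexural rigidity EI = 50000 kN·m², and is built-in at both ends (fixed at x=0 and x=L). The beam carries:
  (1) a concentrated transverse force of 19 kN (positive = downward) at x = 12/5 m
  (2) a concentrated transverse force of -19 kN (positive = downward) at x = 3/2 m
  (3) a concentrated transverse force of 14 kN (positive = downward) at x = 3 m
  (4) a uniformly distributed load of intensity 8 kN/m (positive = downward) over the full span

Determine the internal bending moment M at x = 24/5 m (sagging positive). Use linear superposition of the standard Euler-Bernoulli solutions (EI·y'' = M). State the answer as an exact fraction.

M(24/5) = -83943/20000 kN·m

Load 1 — point force P=19 kN at a=12/5 m (b=L-a=18/5):
  M_1 = Pa²(a+3b)(L-x)/L³ - Pa²b/L²  [x>a] = 19·(12/5)²·((12/5)+3·(18/5))·(6-(24/5))/6³ - 19·(12/5)²·(18/5)/6² = -1824/625 kN·m
Load 2 — point force P=-19 kN at a=3/2 m (b=L-a=9/2):
  M_2 = Pa²(a+3b)(L-x)/L³ - Pa²b/L²  [x>a] = (-19)·(3/2)²·((3/2)+3·(9/2))·(6-(24/5))/6³ - (-19)·(3/2)²·(9/2)/6² = 57/32 kN·m
Load 3 — point force P=14 kN at a=3 m (b=L-a=3):
  M_3 = Pa²(a+3b)(L-x)/L³ - Pa²b/L²  [x>a] = 14·3²·(3+3·3)·(6-(24/5))/6³ - 14·3²·3/6² = -21/10 kN·m
Load 4 — uniform load w=8 kN/m over full span:
  M_4 = wLx/2 - wL²/12 - wx²/2 = 8·6·(24/5)/2 - 8·6²/12 - 8·(24/5)²/2 = -24/25 kN·m
Superposition: M = Σ M_i = -83943/20000 kN·m ≈ -4.197150 kN·m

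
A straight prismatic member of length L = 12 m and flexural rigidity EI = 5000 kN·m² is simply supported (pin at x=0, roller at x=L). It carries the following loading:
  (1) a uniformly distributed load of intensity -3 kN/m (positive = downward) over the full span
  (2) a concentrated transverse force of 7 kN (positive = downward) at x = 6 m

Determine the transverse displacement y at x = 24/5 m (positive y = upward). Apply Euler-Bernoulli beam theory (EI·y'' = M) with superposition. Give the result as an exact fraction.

Load 1 — uniform load w=-3 kN/m over full span:
  y_1 = -wx(L³-2Lx²+x³)/(24EI) = -(-3)·(24/5)·(12³-2·12·(24/5)²+(24/5)³)/(24·5000) = 60264/390625 m
Load 2 — point force P=7 kN at a=6 m (b=L-a=6):
  y_2 = -Pbx(L²-b²-x²)/(6LEI)  [x≤a] = -7·6·(24/5)·(12²-6²-(24/5)²)/(6·12·5000) = -3717/78125 m
Superposition: y = Σ y_i = 41679/390625 m ≈ 0.106698 m

y(24/5) = 41679/390625 m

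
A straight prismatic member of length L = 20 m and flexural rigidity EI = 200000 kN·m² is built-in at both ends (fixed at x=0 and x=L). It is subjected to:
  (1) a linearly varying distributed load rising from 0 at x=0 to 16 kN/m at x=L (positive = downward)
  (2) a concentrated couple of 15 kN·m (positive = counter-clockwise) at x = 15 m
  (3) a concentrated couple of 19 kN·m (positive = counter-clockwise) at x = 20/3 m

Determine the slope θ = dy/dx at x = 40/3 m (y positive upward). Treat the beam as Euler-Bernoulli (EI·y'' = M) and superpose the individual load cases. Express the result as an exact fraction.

θ(40/3) = 35687/19440000 rad

Load 1 — triangular load w₀=16 kN/m (0→w₀ over full span):
  θ_1 = -w₀(2x(L-x)(L-2x)(x+2L)+x²(L-x)²)/(120LEI) = -16·(2·(40/3)·(20-(40/3))·(20-2·(40/3))·((40/3)+2·20)+(40/3)²·(20-(40/3))²)/(120·20·200000) = 56/30375 rad
Load 2 — applied couple M₀=15 kN·m at a=15 m (b=L-a=5):
  θ_2 = (R_Ax²/2 - M_Ax)/EI  [x≤a] with R_A=27/32, M_A=75/16 = ((27/32)·(40/3)²/2 - (75/16)·(40/3))/200000 = 1/16000 rad
Load 3 — applied couple M₀=19 kN·m at a=20/3 m (b=L-a=40/3):
  θ_3 = (R_Ax²/2 - M_Ax - M₀(x-a))/EI  [x>a] with R_A=19/15, M_A=0 = ((19/15)·(40/3)²/2 - 0·(40/3) - 19·((40/3)-(20/3)))/200000 = -19/270000 rad
Superposition: θ = Σ θ_i = 35687/19440000 rad ≈ 0.001836 rad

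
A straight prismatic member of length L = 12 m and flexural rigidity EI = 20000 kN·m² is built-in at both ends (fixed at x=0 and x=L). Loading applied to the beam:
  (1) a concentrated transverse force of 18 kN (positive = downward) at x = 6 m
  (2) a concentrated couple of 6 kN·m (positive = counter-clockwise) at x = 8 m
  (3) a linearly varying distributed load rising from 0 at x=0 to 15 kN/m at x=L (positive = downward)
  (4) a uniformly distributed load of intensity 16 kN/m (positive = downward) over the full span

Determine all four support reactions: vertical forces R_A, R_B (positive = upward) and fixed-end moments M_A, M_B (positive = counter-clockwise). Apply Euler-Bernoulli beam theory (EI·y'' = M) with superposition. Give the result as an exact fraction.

Load 1 — point force P=18 kN at a=6 m (b=L-a=6):
  R_A = Pb²(3a+b)/L³ = 18·6²·(3·6+6)/12³ = 9 kN
  M_A = Pab²/L² = 18·6·6²/12² = 27 kN·m
  R_B = Pa²(a+3b)/L³ = 18·6²·(6+3·6)/12³ = 9 kN
  M_B = -Pa²b/L² = -18·6²·6/12² = -27 kN·m
Load 2 — applied couple M₀=6 kN·m at a=8 m (b=L-a=4):
  R_A = 6M₀ab/L³ = 6·6·8·4/12³ = 2/3 kN
  M_A = M₀b(2a-b)/L² = 6·4·(2·8-4)/12² = 2 kN·m
  R_B = -6M₀ab/L³ = -6·6·8·4/12³ = -2/3 kN
  M_B = M₀a(2b-a)/L² = 6·8·(2·4-8)/12² = 0 kN·m
Load 3 — triangular load w₀=15 kN/m (0→w₀ over full span):
  R_A = 3w₀L/20 = 3·15·12/20 = 27 kN
  M_A = w₀L²/30 = 15·12²/30 = 72 kN·m
  R_B = 7w₀L/20 = 7·15·12/20 = 63 kN
  M_B = -w₀L²/20 = -15·12²/20 = -108 kN·m
Load 4 — uniform load w=16 kN/m over full span:
  R_A = wL/2 = 16·12/2 = 96 kN
  M_A = wL²/12 = 16·12²/12 = 192 kN·m
  R_B = wL/2 = 16·12/2 = 96 kN
  M_B = -wL²/12 = -16·12²/12 = -192 kN·m
Superposition: R_A = 398/3 kN, M_A = 293 kN·m, R_B = 502/3 kN, M_B = -327 kN·m

R_A = 398/3 kN, M_A = 293 kN·m, R_B = 502/3 kN, M_B = -327 kN·m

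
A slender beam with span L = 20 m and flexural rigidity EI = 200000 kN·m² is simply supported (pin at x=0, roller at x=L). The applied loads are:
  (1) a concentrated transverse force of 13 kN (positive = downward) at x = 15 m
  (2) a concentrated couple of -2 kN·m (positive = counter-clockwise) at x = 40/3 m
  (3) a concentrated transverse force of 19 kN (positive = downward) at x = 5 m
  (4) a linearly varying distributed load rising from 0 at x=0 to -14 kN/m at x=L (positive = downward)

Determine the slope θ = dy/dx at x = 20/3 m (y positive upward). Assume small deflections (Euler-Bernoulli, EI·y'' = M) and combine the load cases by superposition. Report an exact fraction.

Load 1 — point force P=13 kN at a=15 m (b=L-a=5):
  θ_1 = -Pb(L²-b²-3x²)/(6LEI)  [x≤a] = -13·5·(20²-5²-3·(20/3)²)/(6·20·200000) = -377/576000 rad
Load 2 — applied couple M₀=-2 kN·m at a=40/3 m (b=L-a=20/3):
  θ_2 = (M₀x²/(2L)+C₁)/EI  [x≤a] with C₁=M₀(3b²-L²)/(6L)=40/9 = ((-2)·(20/3)²/(2·20)+(40/9))/200000 = 1/90000 rad
Load 3 — point force P=19 kN at a=5 m (b=L-a=15):
  θ_3 = -Pa(2L²-6Lx+3x²+a²)/(6LEI)  [x>a] = -19·5·(2·20²-6·20·(20/3)+3·(20/3)²+5²)/(6·20·200000) = -361/576000 rad
Load 4 — triangular load w₀=-14 kN/m (0→w₀ over full span):
  θ_4 = -w₀(7L⁴-30L²x²+15x⁴)/(360LEI) = -(-14)·(7·20⁴-30·20²·(20/3)²+15·(20/3)⁴)/(360·20·200000) = 182/30375 rad
Superposition: θ = Σ θ_i = 183577/38880000 rad ≈ 0.004722 rad

θ(20/3) = 183577/38880000 rad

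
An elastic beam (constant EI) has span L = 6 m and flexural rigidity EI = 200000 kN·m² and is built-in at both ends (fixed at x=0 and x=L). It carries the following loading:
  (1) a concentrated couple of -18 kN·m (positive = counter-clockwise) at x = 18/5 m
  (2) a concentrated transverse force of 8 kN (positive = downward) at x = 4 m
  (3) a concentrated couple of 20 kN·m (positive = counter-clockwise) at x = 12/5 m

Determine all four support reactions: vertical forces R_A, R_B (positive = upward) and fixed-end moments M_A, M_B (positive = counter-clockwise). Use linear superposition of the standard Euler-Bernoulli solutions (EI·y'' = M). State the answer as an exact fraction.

R_A = 1724/675 kN, M_A = 44/225 kN·m, R_B = 3676/675 kN, M_B = -646/225 kN·m

Load 1 — applied couple M₀=-18 kN·m at a=18/5 m (b=L-a=12/5):
  R_A = 6M₀ab/L³ = 6·(-18)·(18/5)·(12/5)/6³ = -108/25 kN
  M_A = M₀b(2a-b)/L² = (-18)·(12/5)·(2·(18/5)-(12/5))/6² = -144/25 kN·m
  R_B = -6M₀ab/L³ = -6·(-18)·(18/5)·(12/5)/6³ = 108/25 kN
  M_B = M₀a(2b-a)/L² = (-18)·(18/5)·(2·(12/5)-(18/5))/6² = -54/25 kN·m
Load 2 — point force P=8 kN at a=4 m (b=L-a=2):
  R_A = Pb²(3a+b)/L³ = 8·2²·(3·4+2)/6³ = 56/27 kN
  M_A = Pab²/L² = 8·4·2²/6² = 32/9 kN·m
  R_B = Pa²(a+3b)/L³ = 8·4²·(4+3·2)/6³ = 160/27 kN
  M_B = -Pa²b/L² = -8·4²·2/6² = -64/9 kN·m
Load 3 — applied couple M₀=20 kN·m at a=12/5 m (b=L-a=18/5):
  R_A = 6M₀ab/L³ = 6·20·(12/5)·(18/5)/6³ = 24/5 kN
  M_A = M₀b(2a-b)/L² = 20·(18/5)·(2·(12/5)-(18/5))/6² = 12/5 kN·m
  R_B = -6M₀ab/L³ = -6·20·(12/5)·(18/5)/6³ = -24/5 kN
  M_B = M₀a(2b-a)/L² = 20·(12/5)·(2·(18/5)-(12/5))/6² = 32/5 kN·m
Superposition: R_A = 1724/675 kN, M_A = 44/225 kN·m, R_B = 3676/675 kN, M_B = -646/225 kN·m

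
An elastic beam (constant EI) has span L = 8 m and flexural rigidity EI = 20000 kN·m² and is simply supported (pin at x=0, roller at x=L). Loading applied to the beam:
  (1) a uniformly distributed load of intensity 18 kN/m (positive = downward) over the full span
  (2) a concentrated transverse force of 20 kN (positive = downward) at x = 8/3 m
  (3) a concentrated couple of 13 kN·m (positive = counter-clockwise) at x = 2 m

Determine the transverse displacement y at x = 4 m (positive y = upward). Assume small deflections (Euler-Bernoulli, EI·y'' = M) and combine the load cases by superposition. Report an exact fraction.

y(4) = -89321/1620000 m

Load 1 — uniform load w=18 kN/m over full span:
  y_1 = -wx(L³-2Lx²+x³)/(24EI) = -18·4·(8³-2·8·4²+4³)/(24·20000) = -6/125 m
Load 2 — point force P=20 kN at a=8/3 m (b=L-a=16/3):
  y_2 = -Pa(L-x)(2Lx-a²-x²)/(6LEI)  [x>a] = -20·(8/3)·(8-4)·(2·8·4-(8/3)²-4²)/(6·8·20000) = -92/10125 m
Load 3 — applied couple M₀=13 kN·m at a=2 m (b=L-a=6):
  y_3 = (M₀x³/(6L)-M₀(x-a)²/2+C₁x)/EI  [x>a] with C₁=M₀(3b²-L²)/(6L)=143/12 = (13·4³/(6·8)-13·(4-2)²/2+(143/12)·4)/20000 = 39/20000 m
Superposition: y = Σ y_i = -89321/1620000 m ≈ -0.055136 m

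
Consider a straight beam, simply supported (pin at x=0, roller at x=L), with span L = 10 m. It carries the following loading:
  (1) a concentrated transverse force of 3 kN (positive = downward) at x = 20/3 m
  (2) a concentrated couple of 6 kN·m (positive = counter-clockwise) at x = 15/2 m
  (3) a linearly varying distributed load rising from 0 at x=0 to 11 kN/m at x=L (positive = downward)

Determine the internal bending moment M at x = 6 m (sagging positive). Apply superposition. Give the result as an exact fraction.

Load 1 — point force P=3 kN at a=20/3 m (b=L-a=10/3):
  M_1 = Pbx/L  [x≤a] = 3·(10/3)·6/10 = 6 kN·m
Load 2 — applied couple M₀=6 kN·m at a=15/2 m (b=L-a=5/2):
  M_2 = M₀x/L  [x≤a] = 6·6/10 = 18/5 kN·m
Load 3 — triangular load w₀=11 kN/m (0→w₀ over full span):
  M_3 = w₀Lx/6 - w₀x³/(6L) = 11·10·6/6 - 11·6³/(6·10) = 352/5 kN·m
Superposition: M = Σ M_i = 80 kN·m ≈ 80.000000 kN·m

M(6) = 80 kN·m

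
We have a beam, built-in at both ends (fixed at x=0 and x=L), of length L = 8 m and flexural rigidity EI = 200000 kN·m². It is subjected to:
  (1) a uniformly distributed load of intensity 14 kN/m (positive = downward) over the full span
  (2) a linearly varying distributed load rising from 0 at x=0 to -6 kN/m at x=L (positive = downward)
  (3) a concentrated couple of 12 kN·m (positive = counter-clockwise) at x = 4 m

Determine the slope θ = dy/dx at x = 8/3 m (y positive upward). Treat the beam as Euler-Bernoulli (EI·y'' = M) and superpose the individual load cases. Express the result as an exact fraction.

θ(8/3) = -8/46875 rad

Load 1 — uniform load w=14 kN/m over full span:
  θ_1 = -wx(L-x)(L-2x)/(12EI) = -14·(8/3)·(8-(8/3))·(8-2·(8/3))/(12·200000) = -56/253125 rad
Load 2 — triangular load w₀=-6 kN/m (0→w₀ over full span):
  θ_2 = -w₀(2x(L-x)(L-2x)(x+2L)+x²(L-x)²)/(120LEI) = -(-6)·(2·(8/3)·(8-(8/3))·(8-2·(8/3))·((8/3)+2·8)+(8/3)²·(8-(8/3))²)/(120·8·200000) = 64/1265625 rad
Load 3 — applied couple M₀=12 kN·m at a=4 m (b=L-a=4):
  θ_3 = (R_Ax²/2 - M_Ax)/EI  [x≤a] with R_A=9/4, M_A=3 = ((9/4)·(8/3)²/2 - 3·(8/3))/200000 = 0 rad
Superposition: θ = Σ θ_i = -8/46875 rad ≈ -0.000171 rad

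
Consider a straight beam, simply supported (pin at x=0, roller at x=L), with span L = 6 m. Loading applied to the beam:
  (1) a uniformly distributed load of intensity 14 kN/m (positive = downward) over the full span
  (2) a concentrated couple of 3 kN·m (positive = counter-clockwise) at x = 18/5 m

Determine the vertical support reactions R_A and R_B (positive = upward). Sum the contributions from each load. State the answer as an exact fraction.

Load 1 — uniform load w=14 kN/m over full span:
  R_A = wL/2 = 14·6/2 = 42 kN
  R_B = wL/2 = 14·6/2 = 42 kN
Load 2 — applied couple M₀=3 kN·m at a=18/5 m (b=L-a=12/5):
  R_A = M₀/L = 3/6 = 1/2 kN
  R_B = -M₀/L = -3/6 = -1/2 kN
Superposition: R_A = 85/2 kN, R_B = 83/2 kN

R_A = 85/2 kN, R_B = 83/2 kN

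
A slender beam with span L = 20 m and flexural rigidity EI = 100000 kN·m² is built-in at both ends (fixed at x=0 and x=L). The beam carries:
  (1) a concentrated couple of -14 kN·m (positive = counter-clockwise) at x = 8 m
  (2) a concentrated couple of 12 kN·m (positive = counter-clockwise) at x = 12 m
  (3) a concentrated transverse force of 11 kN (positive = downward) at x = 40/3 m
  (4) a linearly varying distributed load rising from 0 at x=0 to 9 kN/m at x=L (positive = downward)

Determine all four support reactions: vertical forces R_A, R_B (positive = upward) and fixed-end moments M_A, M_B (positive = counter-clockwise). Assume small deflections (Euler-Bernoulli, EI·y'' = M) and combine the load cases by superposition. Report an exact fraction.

Load 1 — applied couple M₀=-14 kN·m at a=8 m (b=L-a=12):
  R_A = 6M₀ab/L³ = 6·(-14)·8·12/20³ = -126/125 kN
  M_A = M₀b(2a-b)/L² = (-14)·12·(2·8-12)/20² = -42/25 kN·m
  R_B = -6M₀ab/L³ = -6·(-14)·8·12/20³ = 126/125 kN
  M_B = M₀a(2b-a)/L² = (-14)·8·(2·12-8)/20² = -112/25 kN·m
Load 2 — applied couple M₀=12 kN·m at a=12 m (b=L-a=8):
  R_A = 6M₀ab/L³ = 6·12·12·8/20³ = 108/125 kN
  M_A = M₀b(2a-b)/L² = 12·8·(2·12-8)/20² = 96/25 kN·m
  R_B = -6M₀ab/L³ = -6·12·12·8/20³ = -108/125 kN
  M_B = M₀a(2b-a)/L² = 12·12·(2·8-12)/20² = 36/25 kN·m
Load 3 — point force P=11 kN at a=40/3 m (b=L-a=20/3):
  R_A = Pb²(3a+b)/L³ = 11·(20/3)²·(3·(40/3)+(20/3))/20³ = 77/27 kN
  M_A = Pab²/L² = 11·(40/3)·(20/3)²/20² = 440/27 kN·m
  R_B = Pa²(a+3b)/L³ = 11·(40/3)²·((40/3)+3·(20/3))/20³ = 220/27 kN
  M_B = -Pa²b/L² = -11·(40/3)²·(20/3)/20² = -880/27 kN·m
Load 4 — triangular load w₀=9 kN/m (0→w₀ over full span):
  R_A = 3w₀L/20 = 3·9·20/20 = 27 kN
  M_A = w₀L²/30 = 9·20²/30 = 120 kN·m
  R_B = 7w₀L/20 = 7·9·20/20 = 63 kN
  M_B = -w₀L²/20 = -9·20²/20 = -180 kN·m
Superposition: R_A = 100264/3375 kN, M_A = 93458/675 kN·m, R_B = 240611/3375 kN, M_B = -145552/675 kN·m

R_A = 100264/3375 kN, M_A = 93458/675 kN·m, R_B = 240611/3375 kN, M_B = -145552/675 kN·m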